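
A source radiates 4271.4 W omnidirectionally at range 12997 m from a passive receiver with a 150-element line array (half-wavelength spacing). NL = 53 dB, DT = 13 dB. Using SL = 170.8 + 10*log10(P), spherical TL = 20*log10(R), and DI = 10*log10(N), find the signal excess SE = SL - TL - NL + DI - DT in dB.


Step 1: SL = 170.8 + 10*log10(4271.4) = 207.11 dB
Step 2: TL = 20*log10(12997) = 82.28 dB
Step 3: DI = 10*log10(150) = 21.76 dB
Step 4: SE = SL - TL - NL + DI - DT = 207.11 - 82.28 - 53 + 21.76 - 13 = 80.59

80.59 dB


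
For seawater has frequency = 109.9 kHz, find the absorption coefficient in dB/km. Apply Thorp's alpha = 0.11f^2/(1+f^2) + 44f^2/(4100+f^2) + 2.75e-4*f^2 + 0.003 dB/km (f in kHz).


f^2 = 12078.01
alpha = 0.11*12078.01/(1+12078.01) + 44*12078.01/(4100+12078.01) + 2.75e-4*12078.01 + 0.003 = 36.284

36.284 dB/km


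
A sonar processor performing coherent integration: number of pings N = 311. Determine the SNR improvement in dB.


Gain = 10*log10(311) = 24.93

24.93 dB


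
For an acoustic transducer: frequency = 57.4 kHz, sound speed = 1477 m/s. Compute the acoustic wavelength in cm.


lambda = c/f = 1477 / 57400 = 0.0257 m = 2.57 cm

2.57 cm


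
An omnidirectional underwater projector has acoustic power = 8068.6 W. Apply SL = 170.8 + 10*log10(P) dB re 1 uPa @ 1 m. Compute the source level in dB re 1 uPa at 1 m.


209.87 dB


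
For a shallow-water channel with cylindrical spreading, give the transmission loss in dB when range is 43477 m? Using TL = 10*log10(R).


46.38 dB


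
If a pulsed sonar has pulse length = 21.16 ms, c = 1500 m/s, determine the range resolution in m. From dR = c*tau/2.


15.87 m


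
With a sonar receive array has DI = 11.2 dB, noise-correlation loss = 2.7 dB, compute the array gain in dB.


AG = DI - L_corr = 11.2 - 2.7 = 8.5

8.5 dB


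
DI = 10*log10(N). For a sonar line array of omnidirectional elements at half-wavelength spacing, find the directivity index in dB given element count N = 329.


25.17 dB


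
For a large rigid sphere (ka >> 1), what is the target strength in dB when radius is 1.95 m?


TS = 10*log10(1.95^2 / 4) = 10*log10(0.950625) = -0.22

-0.22 dB


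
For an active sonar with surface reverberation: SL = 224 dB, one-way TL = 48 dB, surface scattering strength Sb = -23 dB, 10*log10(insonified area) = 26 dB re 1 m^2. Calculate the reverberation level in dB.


RL = SL - 2*TL + Sb + 10*log10(A) = 224 - 2*48 + (-23) + 26 = 131

131 dB


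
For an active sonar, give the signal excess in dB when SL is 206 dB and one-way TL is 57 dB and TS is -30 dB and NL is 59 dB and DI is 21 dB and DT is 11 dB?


SE = SL - 2*TL + TS - NL + DI - DT = 206 - 2*57 + (-30) - 59 + 21 - 11 = 13

13 dB


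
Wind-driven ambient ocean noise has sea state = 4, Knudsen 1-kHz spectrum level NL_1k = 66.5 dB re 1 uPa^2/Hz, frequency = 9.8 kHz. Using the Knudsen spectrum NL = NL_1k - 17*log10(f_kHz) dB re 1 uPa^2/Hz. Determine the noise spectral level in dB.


49.65 dB


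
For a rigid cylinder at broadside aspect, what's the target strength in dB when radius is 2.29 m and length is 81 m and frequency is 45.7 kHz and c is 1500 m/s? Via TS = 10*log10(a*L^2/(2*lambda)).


lambda = 1500/45700 = 0.03282 m
TS = 10*log10(2.29*81^2/(2*0.03282)) = 53.6

53.6 dB


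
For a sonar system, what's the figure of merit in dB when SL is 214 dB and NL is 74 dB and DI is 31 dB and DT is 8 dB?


163 dB


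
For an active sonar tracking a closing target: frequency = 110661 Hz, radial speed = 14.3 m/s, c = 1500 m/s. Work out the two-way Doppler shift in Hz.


fd = 2*f*v/c = 2 * 110661 * 14.3 / 1500 = 2109.94

2109.94 Hz


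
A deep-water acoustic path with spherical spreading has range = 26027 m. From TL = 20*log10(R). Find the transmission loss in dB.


TL = 20*log10(26027) = 88.31

88.31 dB


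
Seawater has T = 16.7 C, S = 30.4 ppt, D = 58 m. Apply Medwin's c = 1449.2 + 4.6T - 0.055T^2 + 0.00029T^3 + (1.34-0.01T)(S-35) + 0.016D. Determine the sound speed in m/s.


c = 1449.2 + 4.6*16.7 - 0.055*16.7^2 + 0.00029*16.7^3 + (1.34 - 0.01*16.7)*(30.4 - 35) + 0.016*58 = 1507.56

1507.56 m/s


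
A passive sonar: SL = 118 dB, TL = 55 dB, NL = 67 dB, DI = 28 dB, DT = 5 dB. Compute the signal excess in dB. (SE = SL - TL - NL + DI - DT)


SE = SL - TL - NL + DI - DT = 118 - 55 - 67 + 28 - 5 = 19

19 dB


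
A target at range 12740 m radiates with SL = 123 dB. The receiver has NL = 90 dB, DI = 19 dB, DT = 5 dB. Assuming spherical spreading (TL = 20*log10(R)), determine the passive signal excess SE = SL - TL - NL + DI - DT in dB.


Step 1: TL = 20*log10(12740) = 82.1 dB
Step 2: SE = 123 - 82.1 - 90 + 19 - 5 = -35.1

-35.1 dB


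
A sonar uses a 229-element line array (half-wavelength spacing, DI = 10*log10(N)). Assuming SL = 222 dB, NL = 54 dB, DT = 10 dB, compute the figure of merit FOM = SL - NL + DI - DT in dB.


Step 1: DI = 10*log10(229) = 23.6 dB
Step 2: FOM = SL - NL + DI - DT = 222 - 54 + 23.6 - 10 = 181.6

181.6 dB


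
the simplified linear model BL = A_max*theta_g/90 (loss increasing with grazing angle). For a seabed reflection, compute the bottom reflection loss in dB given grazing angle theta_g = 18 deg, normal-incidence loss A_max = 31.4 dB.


BL = A_max * theta_g / 90 = 31.4 * 18 / 90 = 6.28

6.28 dB


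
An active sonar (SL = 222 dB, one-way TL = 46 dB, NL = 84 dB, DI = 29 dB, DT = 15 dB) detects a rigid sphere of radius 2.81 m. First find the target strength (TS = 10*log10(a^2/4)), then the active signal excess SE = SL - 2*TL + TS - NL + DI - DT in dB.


Step 1: TS = 10*log10(2.81^2/4) = 2.95 dB
Step 2: SE = SL - 2*TL + TS - NL + DI - DT = 222 - 2*46 + (2.95) - 84 + 29 - 15 = 62.95

62.95 dB


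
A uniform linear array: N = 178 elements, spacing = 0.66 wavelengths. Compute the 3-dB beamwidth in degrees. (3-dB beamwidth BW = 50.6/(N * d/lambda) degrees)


BW = 50.6 / (178 * 0.66) = 50.6 / 117.48 = 0.43

0.43 deg


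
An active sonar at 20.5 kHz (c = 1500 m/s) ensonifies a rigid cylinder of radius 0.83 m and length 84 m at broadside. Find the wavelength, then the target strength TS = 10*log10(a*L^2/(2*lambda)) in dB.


Step 1: lambda = c/f = 1500/20500 = 0.07317 m
Step 2: TS = 10*log10(a*L^2/(2*lambda)) = 10*log10(0.83*84^2/(2*0.07317)) = 46.02

46.02 dB


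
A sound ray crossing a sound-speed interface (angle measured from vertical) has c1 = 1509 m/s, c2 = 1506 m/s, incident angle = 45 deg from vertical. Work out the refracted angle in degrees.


sin(theta2) = (c2/c1)*sin(theta1) = (1506/1509)*sin(45 deg) = 0.7057
theta2 = arcsin(0.7057) = 44.89

44.89 deg


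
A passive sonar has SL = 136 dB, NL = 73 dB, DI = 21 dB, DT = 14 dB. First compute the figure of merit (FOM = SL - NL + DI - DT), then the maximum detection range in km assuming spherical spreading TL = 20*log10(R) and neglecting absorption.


Step 1: FOM = SL - NL + DI - DT = 136 - 73 + 21 - 14 = 70 dB
Step 2: at max range FOM = TL = 20*log10(R), so R = 10^(70/20) = 3162.28 m = 3.16 km

3.16 km


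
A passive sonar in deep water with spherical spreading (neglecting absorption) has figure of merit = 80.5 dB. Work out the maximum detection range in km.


At max range FOM = TL, so 20*log10(R) = 80.5
R = 10^(80.5/20) = 10592.54 m = 10.59 km

10.59 km


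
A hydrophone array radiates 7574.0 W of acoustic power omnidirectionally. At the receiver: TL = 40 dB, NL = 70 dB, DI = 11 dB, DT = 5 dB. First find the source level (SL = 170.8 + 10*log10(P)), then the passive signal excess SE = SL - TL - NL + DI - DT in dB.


Step 1: SL = 170.8 + 10*log10(7574.0) = 209.59 dB
Step 2: SE = SL - TL - NL + DI - DT = 209.59 - 40 - 70 + 11 - 5 = 105.59

105.59 dB


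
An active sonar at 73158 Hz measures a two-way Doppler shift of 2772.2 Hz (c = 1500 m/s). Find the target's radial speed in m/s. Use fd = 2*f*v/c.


28.42 m/s


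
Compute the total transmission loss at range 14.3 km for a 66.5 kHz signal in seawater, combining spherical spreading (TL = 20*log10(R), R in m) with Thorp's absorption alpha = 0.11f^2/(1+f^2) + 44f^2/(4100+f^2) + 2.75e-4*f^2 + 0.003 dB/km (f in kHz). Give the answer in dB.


Step 1 (Thorp): alpha = 0.11*4422.25/(1+4422.25) + 44*4422.25/(4100+4422.25) + 2.75e-4*4422.25 + 0.003 = 24.161 dB/km
Step 2: TL_spread = 20*log10(14300) = 83.11 dB
Step 3: TL_abs = alpha*R = 24.161 * 14.3 = 345.5 dB
Step 4: TL_total = 83.11 + 345.5 = 428.61

428.61 dB


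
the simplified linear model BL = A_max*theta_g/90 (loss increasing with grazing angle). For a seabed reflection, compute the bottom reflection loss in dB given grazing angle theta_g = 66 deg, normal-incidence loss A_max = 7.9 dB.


BL = A_max * theta_g / 90 = 7.9 * 66 / 90 = 5.79

5.79 dB


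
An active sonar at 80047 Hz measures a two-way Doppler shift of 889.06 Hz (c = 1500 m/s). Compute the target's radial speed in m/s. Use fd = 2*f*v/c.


From fd = 2*f*v/c, v = c*fd/(2*f) = 1500 * 889.06 / (2*80047) = 8.33

8.33 m/s


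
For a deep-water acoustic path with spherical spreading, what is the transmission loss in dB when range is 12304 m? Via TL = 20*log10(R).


TL = 20*log10(12304) = 81.8

81.8 dB


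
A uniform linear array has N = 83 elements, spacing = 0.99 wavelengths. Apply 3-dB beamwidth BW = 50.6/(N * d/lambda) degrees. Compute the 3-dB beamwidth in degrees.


0.62 deg


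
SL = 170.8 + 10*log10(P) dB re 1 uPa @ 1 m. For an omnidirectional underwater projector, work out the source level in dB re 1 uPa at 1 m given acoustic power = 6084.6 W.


208.64 dB


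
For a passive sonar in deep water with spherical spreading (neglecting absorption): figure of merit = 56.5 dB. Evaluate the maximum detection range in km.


At max range FOM = TL, so 20*log10(R) = 56.5
R = 10^(56.5/20) = 668.34 m = 0.67 km

0.67 km


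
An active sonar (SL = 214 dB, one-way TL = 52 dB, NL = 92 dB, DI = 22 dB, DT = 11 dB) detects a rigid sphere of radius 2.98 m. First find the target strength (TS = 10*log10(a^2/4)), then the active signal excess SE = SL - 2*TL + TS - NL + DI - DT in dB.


Step 1: TS = 10*log10(2.98^2/4) = 3.46 dB
Step 2: SE = SL - 2*TL + TS - NL + DI - DT = 214 - 2*52 + (3.46) - 92 + 22 - 11 = 32.46

32.46 dB


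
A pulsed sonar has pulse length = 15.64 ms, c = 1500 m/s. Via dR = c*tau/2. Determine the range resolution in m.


11.73 m


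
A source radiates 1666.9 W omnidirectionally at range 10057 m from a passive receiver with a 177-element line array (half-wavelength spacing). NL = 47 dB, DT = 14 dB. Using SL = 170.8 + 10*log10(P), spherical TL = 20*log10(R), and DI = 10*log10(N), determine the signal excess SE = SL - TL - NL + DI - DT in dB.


84.45 dB


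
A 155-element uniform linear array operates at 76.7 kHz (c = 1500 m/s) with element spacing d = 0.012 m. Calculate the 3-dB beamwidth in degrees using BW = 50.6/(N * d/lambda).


Step 1: lambda = 1500/76700 = 0.01956 m
Step 2: d/lambda = 0.012/0.01956 = 0.6135
Step 3: BW = 50.6/(N * d/lambda) = 50.6/(155 * 0.6135) = 0.53

0.53 deg


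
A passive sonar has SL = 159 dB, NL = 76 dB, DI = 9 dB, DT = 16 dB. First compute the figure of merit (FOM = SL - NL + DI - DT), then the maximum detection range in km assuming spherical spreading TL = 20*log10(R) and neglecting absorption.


Step 1: FOM = SL - NL + DI - DT = 159 - 76 + 9 - 16 = 76 dB
Step 2: at max range FOM = TL = 20*log10(R), so R = 10^(76/20) = 6309.57 m = 6.31 km

6.31 km


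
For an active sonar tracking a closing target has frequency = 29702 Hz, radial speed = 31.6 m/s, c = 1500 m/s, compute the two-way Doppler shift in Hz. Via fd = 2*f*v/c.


fd = 2*f*v/c = 2 * 29702 * 31.6 / 1500 = 1251.44

1251.44 Hz


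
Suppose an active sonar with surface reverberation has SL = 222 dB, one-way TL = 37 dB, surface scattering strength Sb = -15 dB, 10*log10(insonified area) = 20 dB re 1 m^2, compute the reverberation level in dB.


RL = SL - 2*TL + Sb + 10*log10(A) = 222 - 2*37 + (-15) + 20 = 153

153 dB


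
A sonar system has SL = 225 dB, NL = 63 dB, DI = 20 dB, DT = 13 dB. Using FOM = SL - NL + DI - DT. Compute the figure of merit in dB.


FOM = SL - NL + DI - DT = 225 - 63 + 20 - 13 = 169

169 dB


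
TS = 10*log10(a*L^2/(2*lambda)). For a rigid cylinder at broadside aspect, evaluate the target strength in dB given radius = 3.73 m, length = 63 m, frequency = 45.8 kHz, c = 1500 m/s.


53.54 dB


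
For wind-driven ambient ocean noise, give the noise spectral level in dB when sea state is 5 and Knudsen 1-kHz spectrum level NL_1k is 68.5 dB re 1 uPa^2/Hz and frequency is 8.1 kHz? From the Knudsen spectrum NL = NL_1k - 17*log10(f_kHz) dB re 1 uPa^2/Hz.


NL = NL_1k - 17*log10(f_kHz) = 68.5 - 17*log10(8.1) = 68.5 - (15.44) = 53.06

53.06 dB


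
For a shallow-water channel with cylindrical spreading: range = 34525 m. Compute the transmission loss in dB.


45.38 dB


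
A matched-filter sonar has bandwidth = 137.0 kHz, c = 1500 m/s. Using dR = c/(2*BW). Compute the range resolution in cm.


dR = c/(2*BW) = 1500 / (2 * 137.0e3) = 0.0055 m = 0.55 cm

0.55 cm


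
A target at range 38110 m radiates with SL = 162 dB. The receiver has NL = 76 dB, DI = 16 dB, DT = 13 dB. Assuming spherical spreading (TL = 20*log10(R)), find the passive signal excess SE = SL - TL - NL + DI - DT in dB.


Step 1: TL = 20*log10(38110) = 91.62 dB
Step 2: SE = 162 - 91.62 - 76 + 16 - 13 = -2.62

-2.62 dB


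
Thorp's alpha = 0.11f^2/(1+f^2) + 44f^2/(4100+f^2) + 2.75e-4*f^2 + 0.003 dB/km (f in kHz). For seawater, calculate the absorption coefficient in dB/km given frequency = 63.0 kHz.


f^2 = 3969.0
alpha = 0.11*3969.0/(1+3969.0) + 44*3969.0/(4100+3969.0) + 2.75e-4*3969.0 + 0.003 = 22.847

22.847 dB/km


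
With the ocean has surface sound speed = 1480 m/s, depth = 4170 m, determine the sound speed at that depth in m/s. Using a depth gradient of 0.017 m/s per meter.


c = 1480 + 0.017 * 4170 = 1550.89

1550.89 m/s


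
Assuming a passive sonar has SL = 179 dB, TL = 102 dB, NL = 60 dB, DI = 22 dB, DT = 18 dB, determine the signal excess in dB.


21 dB


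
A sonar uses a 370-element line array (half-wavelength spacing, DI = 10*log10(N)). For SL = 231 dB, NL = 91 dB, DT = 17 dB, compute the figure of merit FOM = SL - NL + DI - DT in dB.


Step 1: DI = 10*log10(370) = 25.68 dB
Step 2: FOM = SL - NL + DI - DT = 231 - 91 + 25.68 - 17 = 148.68

148.68 dB


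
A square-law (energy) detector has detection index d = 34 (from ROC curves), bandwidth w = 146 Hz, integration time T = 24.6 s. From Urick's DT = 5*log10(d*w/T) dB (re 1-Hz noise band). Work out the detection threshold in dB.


11.52 dB


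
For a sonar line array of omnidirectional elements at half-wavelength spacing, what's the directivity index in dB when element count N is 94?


DI = 10*log10(94) = 19.73

19.73 dB


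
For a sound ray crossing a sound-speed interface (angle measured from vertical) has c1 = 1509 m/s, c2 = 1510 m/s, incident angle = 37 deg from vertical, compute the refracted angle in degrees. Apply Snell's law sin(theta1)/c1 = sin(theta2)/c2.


sin(theta2) = (c2/c1)*sin(theta1) = (1510/1509)*sin(37 deg) = 0.60221
theta2 = arcsin(0.60221) = 37.03

37.03 deg


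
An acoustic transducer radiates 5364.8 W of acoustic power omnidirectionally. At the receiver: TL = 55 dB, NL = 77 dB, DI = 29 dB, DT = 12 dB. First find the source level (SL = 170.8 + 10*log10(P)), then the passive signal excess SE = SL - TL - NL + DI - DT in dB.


Step 1: SL = 170.8 + 10*log10(5364.8) = 208.1 dB
Step 2: SE = SL - TL - NL + DI - DT = 208.1 - 55 - 77 + 29 - 12 = 93.1

93.1 dB


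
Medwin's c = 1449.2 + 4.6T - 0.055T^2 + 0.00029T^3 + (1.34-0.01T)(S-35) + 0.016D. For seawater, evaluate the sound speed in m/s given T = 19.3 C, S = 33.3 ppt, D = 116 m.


c = 1449.2 + 4.6*19.3 - 0.055*19.3^2 + 0.00029*19.3^3 + (1.34 - 0.01*19.3)*(33.3 - 35) + 0.016*116 = 1519.48

1519.48 m/s


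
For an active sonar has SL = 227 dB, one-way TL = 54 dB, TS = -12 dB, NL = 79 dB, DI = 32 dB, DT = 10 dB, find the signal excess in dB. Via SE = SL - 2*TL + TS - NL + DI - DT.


SE = SL - 2*TL + TS - NL + DI - DT = 227 - 2*54 + (-12) - 79 + 32 - 10 = 50

50 dB


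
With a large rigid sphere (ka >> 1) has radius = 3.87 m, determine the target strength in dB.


5.73 dB


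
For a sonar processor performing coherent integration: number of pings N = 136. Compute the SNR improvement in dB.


Gain = 10*log10(136) = 21.34

21.34 dB


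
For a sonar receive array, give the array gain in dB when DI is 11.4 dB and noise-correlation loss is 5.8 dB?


5.6 dB


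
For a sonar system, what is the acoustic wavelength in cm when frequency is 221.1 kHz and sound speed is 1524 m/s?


0.69 cm


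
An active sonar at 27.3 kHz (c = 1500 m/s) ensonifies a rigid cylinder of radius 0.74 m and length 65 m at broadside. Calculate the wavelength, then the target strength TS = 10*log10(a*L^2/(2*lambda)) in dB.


Step 1: lambda = c/f = 1500/27300 = 0.05495 m
Step 2: TS = 10*log10(a*L^2/(2*lambda)) = 10*log10(0.74*65^2/(2*0.05495)) = 44.54

44.54 dB


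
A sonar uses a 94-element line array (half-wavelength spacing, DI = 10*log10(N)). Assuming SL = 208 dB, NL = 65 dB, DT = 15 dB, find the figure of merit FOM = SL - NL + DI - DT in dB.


Step 1: DI = 10*log10(94) = 19.73 dB
Step 2: FOM = SL - NL + DI - DT = 208 - 65 + 19.73 - 15 = 147.73

147.73 dB


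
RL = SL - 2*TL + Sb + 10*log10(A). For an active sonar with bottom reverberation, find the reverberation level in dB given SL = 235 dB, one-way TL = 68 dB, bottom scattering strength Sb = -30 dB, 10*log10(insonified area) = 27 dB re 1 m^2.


RL = SL - 2*TL + Sb + 10*log10(A) = 235 - 2*68 + (-30) + 27 = 96

96 dB


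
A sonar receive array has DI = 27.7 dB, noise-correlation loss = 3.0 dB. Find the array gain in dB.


AG = DI - L_corr = 27.7 - 3.0 = 24.7

24.7 dB


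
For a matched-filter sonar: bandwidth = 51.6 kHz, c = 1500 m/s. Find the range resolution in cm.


dR = c/(2*BW) = 1500 / (2 * 51.6e3) = 0.0145 m = 1.45 cm

1.45 cm


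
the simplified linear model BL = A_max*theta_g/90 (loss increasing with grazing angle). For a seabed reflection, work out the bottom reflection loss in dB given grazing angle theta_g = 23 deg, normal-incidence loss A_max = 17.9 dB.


BL = A_max * theta_g / 90 = 17.9 * 23 / 90 = 4.57

4.57 dB


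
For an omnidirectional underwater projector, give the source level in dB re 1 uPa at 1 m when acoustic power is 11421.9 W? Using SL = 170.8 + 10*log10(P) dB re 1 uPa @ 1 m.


211.38 dB


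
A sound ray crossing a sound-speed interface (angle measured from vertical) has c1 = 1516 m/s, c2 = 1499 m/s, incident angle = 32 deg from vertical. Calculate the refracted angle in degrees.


sin(theta2) = (c2/c1)*sin(theta1) = (1499/1516)*sin(32 deg) = 0.52398
theta2 = arcsin(0.52398) = 31.6

31.6 deg


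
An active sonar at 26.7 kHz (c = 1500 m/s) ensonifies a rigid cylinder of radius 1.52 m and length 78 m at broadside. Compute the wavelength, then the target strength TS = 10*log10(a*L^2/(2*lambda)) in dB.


Step 1: lambda = c/f = 1500/26700 = 0.05618 m
Step 2: TS = 10*log10(a*L^2/(2*lambda)) = 10*log10(1.52*78^2/(2*0.05618)) = 49.15

49.15 dB


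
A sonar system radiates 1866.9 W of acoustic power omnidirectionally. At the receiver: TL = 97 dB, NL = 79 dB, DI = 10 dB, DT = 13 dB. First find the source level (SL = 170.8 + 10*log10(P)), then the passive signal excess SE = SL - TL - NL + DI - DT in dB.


Step 1: SL = 170.8 + 10*log10(1866.9) = 203.51 dB
Step 2: SE = SL - TL - NL + DI - DT = 203.51 - 97 - 79 + 10 - 13 = 24.51

24.51 dB


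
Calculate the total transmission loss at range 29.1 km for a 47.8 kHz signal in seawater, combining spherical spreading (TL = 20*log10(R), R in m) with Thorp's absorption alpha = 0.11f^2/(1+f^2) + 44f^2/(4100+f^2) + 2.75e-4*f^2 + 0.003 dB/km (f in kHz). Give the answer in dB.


Step 1 (Thorp): alpha = 0.11*2284.84/(1+2284.84) + 44*2284.84/(4100+2284.84) + 2.75e-4*2284.84 + 0.003 = 16.4869 dB/km
Step 2: TL_spread = 20*log10(29100) = 89.28 dB
Step 3: TL_abs = alpha*R = 16.4869 * 29.1 = 479.77 dB
Step 4: TL_total = 89.28 + 479.77 = 569.05

569.05 dB


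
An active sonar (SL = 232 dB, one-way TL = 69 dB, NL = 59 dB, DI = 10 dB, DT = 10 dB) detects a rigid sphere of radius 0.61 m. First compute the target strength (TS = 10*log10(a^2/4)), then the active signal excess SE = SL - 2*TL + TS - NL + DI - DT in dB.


Step 1: TS = 10*log10(0.61^2/4) = -10.31 dB
Step 2: SE = SL - 2*TL + TS - NL + DI - DT = 232 - 2*69 + (-10.31) - 59 + 10 - 10 = 24.69

24.69 dB


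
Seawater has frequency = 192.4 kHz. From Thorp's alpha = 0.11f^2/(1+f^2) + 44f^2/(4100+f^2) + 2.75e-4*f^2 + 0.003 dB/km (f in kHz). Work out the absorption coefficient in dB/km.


49.905 dB/km


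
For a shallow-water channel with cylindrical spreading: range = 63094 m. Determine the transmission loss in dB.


48.0 dB


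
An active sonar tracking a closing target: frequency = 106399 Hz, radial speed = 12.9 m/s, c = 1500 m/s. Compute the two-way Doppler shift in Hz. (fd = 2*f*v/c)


fd = 2*f*v/c = 2 * 106399 * 12.9 / 1500 = 1830.06

1830.06 Hz


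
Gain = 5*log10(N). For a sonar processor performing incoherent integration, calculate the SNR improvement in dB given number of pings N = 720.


Gain = 5*log10(720) = 14.29

14.29 dB


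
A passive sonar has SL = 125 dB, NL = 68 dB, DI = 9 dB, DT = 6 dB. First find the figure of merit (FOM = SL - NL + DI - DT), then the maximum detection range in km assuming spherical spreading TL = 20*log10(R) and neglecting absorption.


Step 1: FOM = SL - NL + DI - DT = 125 - 68 + 9 - 6 = 60 dB
Step 2: at max range FOM = TL = 20*log10(R), so R = 10^(60/20) = 1000.0 m = 1.0 km

1.0 km


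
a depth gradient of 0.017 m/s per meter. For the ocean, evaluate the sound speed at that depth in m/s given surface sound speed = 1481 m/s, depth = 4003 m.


c = 1481 + 0.017 * 4003 = 1549.051

1549.051 m/s


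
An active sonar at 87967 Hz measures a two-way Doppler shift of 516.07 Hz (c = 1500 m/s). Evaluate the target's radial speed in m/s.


From fd = 2*f*v/c, v = c*fd/(2*f) = 1500 * 516.07 / (2*87967) = 4.4

4.4 m/s


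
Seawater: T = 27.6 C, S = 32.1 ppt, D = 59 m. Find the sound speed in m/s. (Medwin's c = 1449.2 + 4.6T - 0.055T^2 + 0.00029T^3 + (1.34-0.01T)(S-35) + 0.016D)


c = 1449.2 + 4.6*27.6 - 0.055*27.6^2 + 0.00029*27.6^3 + (1.34 - 0.01*27.6)*(32.1 - 35) + 0.016*59 = 1538.22

1538.22 m/s


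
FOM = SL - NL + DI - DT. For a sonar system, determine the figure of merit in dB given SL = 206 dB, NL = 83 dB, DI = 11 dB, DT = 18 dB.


116 dB


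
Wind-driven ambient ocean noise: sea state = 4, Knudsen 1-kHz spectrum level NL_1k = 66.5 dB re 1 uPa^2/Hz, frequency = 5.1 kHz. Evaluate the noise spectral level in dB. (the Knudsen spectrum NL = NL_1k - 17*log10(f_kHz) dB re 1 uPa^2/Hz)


54.47 dB


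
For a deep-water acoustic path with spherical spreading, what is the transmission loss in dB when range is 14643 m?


TL = 20*log10(14643) = 83.31

83.31 dB


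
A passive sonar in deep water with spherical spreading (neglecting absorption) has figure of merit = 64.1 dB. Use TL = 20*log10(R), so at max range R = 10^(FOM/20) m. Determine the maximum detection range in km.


At max range FOM = TL, so 20*log10(R) = 64.1
R = 10^(64.1/20) = 1603.25 m = 1.6 km

1.6 km


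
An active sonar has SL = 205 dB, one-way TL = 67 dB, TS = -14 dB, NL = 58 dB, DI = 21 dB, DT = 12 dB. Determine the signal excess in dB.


8 dB


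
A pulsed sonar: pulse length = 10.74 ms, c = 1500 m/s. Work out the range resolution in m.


8.055 m


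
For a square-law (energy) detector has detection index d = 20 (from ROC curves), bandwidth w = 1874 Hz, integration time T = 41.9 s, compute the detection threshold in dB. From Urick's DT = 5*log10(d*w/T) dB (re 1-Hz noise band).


DT = 5*log10(d*w/T) = 5*log10(20 * 1874 / 41.9) = 5*log10(894.51) = 14.76

14.76 dB


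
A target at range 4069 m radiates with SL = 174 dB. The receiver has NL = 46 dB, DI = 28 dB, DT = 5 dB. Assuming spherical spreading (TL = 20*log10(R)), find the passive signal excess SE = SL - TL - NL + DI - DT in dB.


Step 1: TL = 20*log10(4069) = 72.19 dB
Step 2: SE = 174 - 72.19 - 46 + 28 - 5 = 78.81

78.81 dB


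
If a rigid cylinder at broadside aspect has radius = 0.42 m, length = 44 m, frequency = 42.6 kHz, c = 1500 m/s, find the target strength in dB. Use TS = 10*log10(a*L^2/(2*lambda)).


lambda = 1500/42600 = 0.03521 m
TS = 10*log10(0.42*44^2/(2*0.03521)) = 40.62

40.62 dB


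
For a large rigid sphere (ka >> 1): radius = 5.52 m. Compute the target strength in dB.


TS = 10*log10(5.52^2 / 4) = 10*log10(7.6176) = 8.82

8.82 dB


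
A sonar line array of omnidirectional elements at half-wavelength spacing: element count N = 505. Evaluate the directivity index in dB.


DI = 10*log10(505) = 27.03

27.03 dB


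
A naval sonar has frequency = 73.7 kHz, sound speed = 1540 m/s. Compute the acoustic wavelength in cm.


2.09 cm


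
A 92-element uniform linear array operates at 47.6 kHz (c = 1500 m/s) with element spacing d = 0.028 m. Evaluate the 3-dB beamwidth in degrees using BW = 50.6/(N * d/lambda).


Step 1: lambda = 1500/47600 = 0.03151 m
Step 2: d/lambda = 0.028/0.03151 = 0.8886
Step 3: BW = 50.6/(N * d/lambda) = 50.6/(92 * 0.8886) = 0.62

0.62 deg


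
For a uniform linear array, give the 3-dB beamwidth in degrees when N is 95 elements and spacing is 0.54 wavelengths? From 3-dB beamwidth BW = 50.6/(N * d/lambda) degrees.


BW = 50.6 / (95 * 0.54) = 50.6 / 51.3 = 0.99

0.99 deg


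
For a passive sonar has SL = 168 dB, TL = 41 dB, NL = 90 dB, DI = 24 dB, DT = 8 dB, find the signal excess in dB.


SE = SL - TL - NL + DI - DT = 168 - 41 - 90 + 24 - 8 = 53

53 dB


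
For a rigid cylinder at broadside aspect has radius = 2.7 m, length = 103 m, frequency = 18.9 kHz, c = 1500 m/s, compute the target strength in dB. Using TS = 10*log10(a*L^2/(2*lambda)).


lambda = 1500/18900 = 0.07937 m
TS = 10*log10(2.7*103^2/(2*0.07937)) = 52.56

52.56 dB


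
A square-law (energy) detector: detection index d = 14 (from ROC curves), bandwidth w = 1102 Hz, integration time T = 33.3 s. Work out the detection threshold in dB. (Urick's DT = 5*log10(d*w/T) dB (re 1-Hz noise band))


13.33 dB


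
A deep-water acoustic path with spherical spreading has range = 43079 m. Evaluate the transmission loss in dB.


TL = 20*log10(43079) = 92.69

92.69 dB


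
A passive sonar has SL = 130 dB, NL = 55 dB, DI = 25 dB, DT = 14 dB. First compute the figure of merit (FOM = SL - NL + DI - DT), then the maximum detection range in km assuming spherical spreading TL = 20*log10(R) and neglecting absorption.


Step 1: FOM = SL - NL + DI - DT = 130 - 55 + 25 - 14 = 86 dB
Step 2: at max range FOM = TL = 20*log10(R), so R = 10^(86/20) = 19952.62 m = 19.95 km

19.95 km


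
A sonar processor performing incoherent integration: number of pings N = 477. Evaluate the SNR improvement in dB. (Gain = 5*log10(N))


13.39 dB


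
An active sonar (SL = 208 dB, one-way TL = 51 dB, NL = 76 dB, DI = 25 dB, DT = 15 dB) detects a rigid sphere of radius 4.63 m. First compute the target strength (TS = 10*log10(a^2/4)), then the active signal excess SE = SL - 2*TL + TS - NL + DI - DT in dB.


Step 1: TS = 10*log10(4.63^2/4) = 7.29 dB
Step 2: SE = SL - 2*TL + TS - NL + DI - DT = 208 - 2*51 + (7.29) - 76 + 25 - 15 = 47.29

47.29 dB


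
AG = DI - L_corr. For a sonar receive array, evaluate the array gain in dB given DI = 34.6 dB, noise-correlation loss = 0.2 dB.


AG = DI - L_corr = 34.6 - 0.2 = 34.4

34.4 dB


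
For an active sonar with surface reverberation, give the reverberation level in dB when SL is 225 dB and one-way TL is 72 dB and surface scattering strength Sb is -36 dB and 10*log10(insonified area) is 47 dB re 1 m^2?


RL = SL - 2*TL + Sb + 10*log10(A) = 225 - 2*72 + (-36) + 47 = 92

92 dB


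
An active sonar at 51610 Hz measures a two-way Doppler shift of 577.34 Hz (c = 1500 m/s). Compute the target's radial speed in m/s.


8.39 m/s


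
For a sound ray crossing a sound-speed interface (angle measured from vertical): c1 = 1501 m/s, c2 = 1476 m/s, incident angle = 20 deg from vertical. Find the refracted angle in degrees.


sin(theta2) = (c2/c1)*sin(theta1) = (1476/1501)*sin(20 deg) = 0.33632
theta2 = arcsin(0.33632) = 19.65

19.65 deg


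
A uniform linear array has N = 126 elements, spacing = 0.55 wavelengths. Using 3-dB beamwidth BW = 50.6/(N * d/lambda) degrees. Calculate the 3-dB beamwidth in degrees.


0.73 deg


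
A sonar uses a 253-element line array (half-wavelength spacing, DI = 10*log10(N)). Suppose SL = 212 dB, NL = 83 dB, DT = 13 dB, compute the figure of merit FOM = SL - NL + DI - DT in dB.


Step 1: DI = 10*log10(253) = 24.03 dB
Step 2: FOM = SL - NL + DI - DT = 212 - 83 + 24.03 - 13 = 140.03

140.03 dB


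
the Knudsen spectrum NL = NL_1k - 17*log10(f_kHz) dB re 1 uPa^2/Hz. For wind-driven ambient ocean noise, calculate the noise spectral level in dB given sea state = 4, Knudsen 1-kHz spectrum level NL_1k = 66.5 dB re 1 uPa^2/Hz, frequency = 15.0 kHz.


NL = NL_1k - 17*log10(f_kHz) = 66.5 - 17*log10(15.0) = 66.5 - (19.99) = 46.51

46.51 dB


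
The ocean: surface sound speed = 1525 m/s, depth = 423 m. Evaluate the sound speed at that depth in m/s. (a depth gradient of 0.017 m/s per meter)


c = 1525 + 0.017 * 423 = 1532.191

1532.191 m/s


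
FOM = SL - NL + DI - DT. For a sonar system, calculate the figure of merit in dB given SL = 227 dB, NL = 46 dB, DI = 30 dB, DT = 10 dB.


FOM = SL - NL + DI - DT = 227 - 46 + 30 - 10 = 201

201 dB


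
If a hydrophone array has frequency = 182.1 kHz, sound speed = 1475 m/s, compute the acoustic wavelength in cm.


0.81 cm


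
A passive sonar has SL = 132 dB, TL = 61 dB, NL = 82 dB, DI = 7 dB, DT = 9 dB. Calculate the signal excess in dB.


SE = SL - TL - NL + DI - DT = 132 - 61 - 82 + 7 - 9 = -13

-13 dB


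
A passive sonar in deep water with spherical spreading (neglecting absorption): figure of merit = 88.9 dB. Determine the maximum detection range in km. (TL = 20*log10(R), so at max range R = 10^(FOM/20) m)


27.86 km


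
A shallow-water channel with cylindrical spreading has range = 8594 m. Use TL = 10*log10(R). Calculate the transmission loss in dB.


39.34 dB


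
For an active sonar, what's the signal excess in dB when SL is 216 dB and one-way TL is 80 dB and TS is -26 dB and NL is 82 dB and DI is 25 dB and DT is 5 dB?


SE = SL - 2*TL + TS - NL + DI - DT = 216 - 2*80 + (-26) - 82 + 25 - 5 = -32

-32 dB


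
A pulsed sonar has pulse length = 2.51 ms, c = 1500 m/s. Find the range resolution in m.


dR = c*tau/2 = 1500 * 2.51e-3 / 2 = 1.8825

1.8825 m


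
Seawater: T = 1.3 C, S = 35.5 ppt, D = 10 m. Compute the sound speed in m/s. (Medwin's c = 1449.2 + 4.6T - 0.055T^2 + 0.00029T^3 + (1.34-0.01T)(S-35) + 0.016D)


c = 1449.2 + 4.6*1.3 - 0.055*1.3^2 + 0.00029*1.3^3 + (1.34 - 0.01*1.3)*(35.5 - 35) + 0.016*10 = 1455.91

1455.91 m/s


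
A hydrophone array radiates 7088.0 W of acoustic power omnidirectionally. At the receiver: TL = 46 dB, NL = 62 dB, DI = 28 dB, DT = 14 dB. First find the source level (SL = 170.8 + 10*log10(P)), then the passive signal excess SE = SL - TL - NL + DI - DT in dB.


Step 1: SL = 170.8 + 10*log10(7088.0) = 209.31 dB
Step 2: SE = SL - TL - NL + DI - DT = 209.31 - 46 - 62 + 28 - 14 = 115.31

115.31 dB


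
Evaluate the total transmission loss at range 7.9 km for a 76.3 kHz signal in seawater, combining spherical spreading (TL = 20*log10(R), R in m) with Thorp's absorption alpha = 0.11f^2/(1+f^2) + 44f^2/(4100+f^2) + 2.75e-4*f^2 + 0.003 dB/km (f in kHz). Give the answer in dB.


295.45 dB


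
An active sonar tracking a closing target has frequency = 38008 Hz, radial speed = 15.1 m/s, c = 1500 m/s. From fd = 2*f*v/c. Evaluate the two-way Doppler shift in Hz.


765.23 Hz


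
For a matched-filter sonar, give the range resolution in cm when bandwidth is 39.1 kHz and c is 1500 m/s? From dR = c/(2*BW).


1.92 cm


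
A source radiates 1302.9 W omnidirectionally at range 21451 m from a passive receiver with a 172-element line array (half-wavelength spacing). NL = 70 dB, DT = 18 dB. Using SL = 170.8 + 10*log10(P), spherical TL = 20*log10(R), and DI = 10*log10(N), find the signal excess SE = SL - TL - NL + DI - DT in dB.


Step 1: SL = 170.8 + 10*log10(1302.9) = 201.95 dB
Step 2: TL = 20*log10(21451) = 86.63 dB
Step 3: DI = 10*log10(172) = 22.36 dB
Step 4: SE = SL - TL - NL + DI - DT = 201.95 - 86.63 - 70 + 22.36 - 18 = 49.68

49.68 dB


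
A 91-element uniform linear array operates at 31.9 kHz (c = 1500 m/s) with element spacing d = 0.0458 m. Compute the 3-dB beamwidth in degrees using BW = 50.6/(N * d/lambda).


Step 1: lambda = 1500/31900 = 0.04702 m
Step 2: d/lambda = 0.0458/0.04702 = 0.9741
Step 3: BW = 50.6/(N * d/lambda) = 50.6/(91 * 0.9741) = 0.57

0.57 deg


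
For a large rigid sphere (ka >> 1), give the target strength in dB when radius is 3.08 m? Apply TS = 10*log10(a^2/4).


3.75 dB


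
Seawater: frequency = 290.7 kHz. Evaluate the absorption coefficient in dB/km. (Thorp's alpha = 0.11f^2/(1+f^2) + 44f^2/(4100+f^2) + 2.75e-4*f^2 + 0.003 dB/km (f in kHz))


f^2 = 84506.49
alpha = 0.11*84506.49/(1+84506.49) + 44*84506.49/(4100+84506.49) + 2.75e-4*84506.49 + 0.003 = 65.316

65.316 dB/km


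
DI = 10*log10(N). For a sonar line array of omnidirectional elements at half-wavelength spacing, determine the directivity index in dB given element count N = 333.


25.22 dB


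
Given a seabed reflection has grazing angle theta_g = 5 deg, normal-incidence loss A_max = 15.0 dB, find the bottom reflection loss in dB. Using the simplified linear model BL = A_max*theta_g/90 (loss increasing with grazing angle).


0.83 dB


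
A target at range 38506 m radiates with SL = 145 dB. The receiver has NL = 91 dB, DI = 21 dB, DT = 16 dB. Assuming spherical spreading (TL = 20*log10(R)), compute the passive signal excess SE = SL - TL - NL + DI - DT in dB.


-32.71 dB


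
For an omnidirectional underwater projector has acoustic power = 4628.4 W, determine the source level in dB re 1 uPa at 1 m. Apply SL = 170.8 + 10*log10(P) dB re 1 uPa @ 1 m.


SL = 170.8 + 10*log10(4628.4) = 170.8 + 36.65 = 207.45

207.45 dB


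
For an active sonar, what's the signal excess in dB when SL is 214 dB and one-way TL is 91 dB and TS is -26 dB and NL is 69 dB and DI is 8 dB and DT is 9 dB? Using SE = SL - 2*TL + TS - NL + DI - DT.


-64 dB


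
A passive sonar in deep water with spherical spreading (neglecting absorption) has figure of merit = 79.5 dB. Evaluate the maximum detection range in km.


At max range FOM = TL, so 20*log10(R) = 79.5
R = 10^(79.5/20) = 9440.61 m = 9.44 km

9.44 km


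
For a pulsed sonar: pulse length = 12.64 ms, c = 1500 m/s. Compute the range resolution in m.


dR = c*tau/2 = 1500 * 12.64e-3 / 2 = 9.48

9.48 m


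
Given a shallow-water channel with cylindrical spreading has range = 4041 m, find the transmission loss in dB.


TL = 10*log10(4041) = 36.06

36.06 dB


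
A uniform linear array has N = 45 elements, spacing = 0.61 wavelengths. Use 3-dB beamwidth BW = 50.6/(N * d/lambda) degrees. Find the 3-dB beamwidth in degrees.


BW = 50.6 / (45 * 0.61) = 50.6 / 27.45 = 1.84

1.84 deg


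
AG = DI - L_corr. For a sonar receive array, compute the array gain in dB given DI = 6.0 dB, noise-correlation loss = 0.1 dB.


AG = DI - L_corr = 6.0 - 0.1 = 5.9

5.9 dB


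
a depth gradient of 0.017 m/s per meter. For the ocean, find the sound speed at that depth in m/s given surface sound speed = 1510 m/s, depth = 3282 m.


1565.794 m/s


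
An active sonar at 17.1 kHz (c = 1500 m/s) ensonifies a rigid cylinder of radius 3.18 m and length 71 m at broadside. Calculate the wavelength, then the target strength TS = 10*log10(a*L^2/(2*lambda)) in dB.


Step 1: lambda = c/f = 1500/17100 = 0.08772 m
Step 2: TS = 10*log10(a*L^2/(2*lambda)) = 10*log10(3.18*71^2/(2*0.08772)) = 49.61

49.61 dB


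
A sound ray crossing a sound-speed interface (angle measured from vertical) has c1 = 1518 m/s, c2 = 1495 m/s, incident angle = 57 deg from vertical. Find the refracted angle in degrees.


sin(theta2) = (c2/c1)*sin(theta1) = (1495/1518)*sin(57 deg) = 0.82596
theta2 = arcsin(0.82596) = 55.69

55.69 deg


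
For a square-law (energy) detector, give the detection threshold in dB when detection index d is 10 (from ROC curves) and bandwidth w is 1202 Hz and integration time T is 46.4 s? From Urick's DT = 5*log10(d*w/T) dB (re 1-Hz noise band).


DT = 5*log10(d*w/T) = 5*log10(10 * 1202 / 46.4) = 5*log10(259.05) = 12.07

12.07 dB


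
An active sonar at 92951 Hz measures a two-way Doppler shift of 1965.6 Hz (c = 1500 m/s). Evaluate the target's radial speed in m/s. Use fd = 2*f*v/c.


From fd = 2*f*v/c, v = c*fd/(2*f) = 1500 * 1965.6 / (2*92951) = 15.86

15.86 m/s


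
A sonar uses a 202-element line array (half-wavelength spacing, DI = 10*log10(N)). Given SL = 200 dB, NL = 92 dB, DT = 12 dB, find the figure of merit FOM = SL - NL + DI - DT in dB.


119.05 dB


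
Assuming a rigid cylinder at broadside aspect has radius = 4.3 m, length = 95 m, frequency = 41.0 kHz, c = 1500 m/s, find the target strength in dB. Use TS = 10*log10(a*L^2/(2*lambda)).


lambda = 1500/41000 = 0.03659 m
TS = 10*log10(4.3*95^2/(2*0.03659)) = 57.25

57.25 dB


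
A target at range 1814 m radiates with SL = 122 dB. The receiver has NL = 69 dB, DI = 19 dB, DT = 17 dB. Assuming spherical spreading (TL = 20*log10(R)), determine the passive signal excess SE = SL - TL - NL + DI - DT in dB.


Step 1: TL = 20*log10(1814) = 65.17 dB
Step 2: SE = 122 - 65.17 - 69 + 19 - 17 = -10.17

-10.17 dB


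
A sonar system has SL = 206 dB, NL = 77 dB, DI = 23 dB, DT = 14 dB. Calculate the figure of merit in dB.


FOM = SL - NL + DI - DT = 206 - 77 + 23 - 14 = 138

138 dB


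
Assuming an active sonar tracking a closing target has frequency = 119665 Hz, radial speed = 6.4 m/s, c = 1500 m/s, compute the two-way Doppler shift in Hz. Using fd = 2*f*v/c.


fd = 2*f*v/c = 2 * 119665 * 6.4 / 1500 = 1021.14

1021.14 Hz


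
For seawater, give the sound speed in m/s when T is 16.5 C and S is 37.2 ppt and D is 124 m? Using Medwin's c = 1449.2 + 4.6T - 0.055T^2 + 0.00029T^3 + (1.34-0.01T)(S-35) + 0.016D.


1516.0 m/s


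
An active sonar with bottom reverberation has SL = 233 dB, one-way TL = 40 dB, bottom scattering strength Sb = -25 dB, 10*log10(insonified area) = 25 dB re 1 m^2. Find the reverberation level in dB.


RL = SL - 2*TL + Sb + 10*log10(A) = 233 - 2*40 + (-25) + 25 = 153

153 dB


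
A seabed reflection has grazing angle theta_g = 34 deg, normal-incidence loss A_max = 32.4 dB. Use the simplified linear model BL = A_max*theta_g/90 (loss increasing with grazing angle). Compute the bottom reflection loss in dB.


12.24 dB


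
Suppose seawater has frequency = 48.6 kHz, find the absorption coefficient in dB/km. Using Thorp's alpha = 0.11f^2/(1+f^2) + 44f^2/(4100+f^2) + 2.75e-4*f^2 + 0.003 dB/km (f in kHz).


16.845 dB/km


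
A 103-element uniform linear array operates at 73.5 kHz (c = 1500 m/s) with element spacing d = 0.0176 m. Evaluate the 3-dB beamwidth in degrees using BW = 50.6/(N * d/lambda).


Step 1: lambda = 1500/73500 = 0.02041 m
Step 2: d/lambda = 0.0176/0.02041 = 0.8623
Step 3: BW = 50.6/(N * d/lambda) = 50.6/(103 * 0.8623) = 0.57

0.57 deg


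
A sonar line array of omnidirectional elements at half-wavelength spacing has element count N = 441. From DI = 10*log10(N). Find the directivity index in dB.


DI = 10*log10(441) = 26.44

26.44 dB
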